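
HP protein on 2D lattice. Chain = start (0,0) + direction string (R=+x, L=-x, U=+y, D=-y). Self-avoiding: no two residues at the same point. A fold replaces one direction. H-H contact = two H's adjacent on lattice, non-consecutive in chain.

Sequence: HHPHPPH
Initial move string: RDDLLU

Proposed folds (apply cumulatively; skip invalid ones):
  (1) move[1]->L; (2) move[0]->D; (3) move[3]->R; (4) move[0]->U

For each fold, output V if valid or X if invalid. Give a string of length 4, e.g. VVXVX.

Initial: RDDLLU -> [(0, 0), (1, 0), (1, -1), (1, -2), (0, -2), (-1, -2), (-1, -1)]
Fold 1: move[1]->L => RLDLLU INVALID (collision), skipped
Fold 2: move[0]->D => DDDLLU VALID
Fold 3: move[3]->R => DDDRLU INVALID (collision), skipped
Fold 4: move[0]->U => UDDLLU INVALID (collision), skipped

Answer: XVXX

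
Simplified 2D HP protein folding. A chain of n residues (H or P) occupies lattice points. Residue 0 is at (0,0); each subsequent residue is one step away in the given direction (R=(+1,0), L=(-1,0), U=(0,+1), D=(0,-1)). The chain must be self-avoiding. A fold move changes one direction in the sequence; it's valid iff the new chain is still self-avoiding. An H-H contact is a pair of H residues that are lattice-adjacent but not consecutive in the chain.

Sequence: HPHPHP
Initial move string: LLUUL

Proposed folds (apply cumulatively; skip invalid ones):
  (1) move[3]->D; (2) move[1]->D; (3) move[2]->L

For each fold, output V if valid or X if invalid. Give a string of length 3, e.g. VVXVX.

Answer: XXV

Derivation:
Initial: LLUUL -> [(0, 0), (-1, 0), (-2, 0), (-2, 1), (-2, 2), (-3, 2)]
Fold 1: move[3]->D => LLUDL INVALID (collision), skipped
Fold 2: move[1]->D => LDUUL INVALID (collision), skipped
Fold 3: move[2]->L => LLLUL VALID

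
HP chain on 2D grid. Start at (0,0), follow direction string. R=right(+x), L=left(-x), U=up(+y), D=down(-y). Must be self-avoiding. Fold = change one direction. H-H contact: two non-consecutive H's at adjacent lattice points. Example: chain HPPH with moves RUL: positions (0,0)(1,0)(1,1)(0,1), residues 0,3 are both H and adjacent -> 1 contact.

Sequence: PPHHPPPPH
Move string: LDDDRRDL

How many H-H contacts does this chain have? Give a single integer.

Positions: [(0, 0), (-1, 0), (-1, -1), (-1, -2), (-1, -3), (0, -3), (1, -3), (1, -4), (0, -4)]
No H-H contacts found.

Answer: 0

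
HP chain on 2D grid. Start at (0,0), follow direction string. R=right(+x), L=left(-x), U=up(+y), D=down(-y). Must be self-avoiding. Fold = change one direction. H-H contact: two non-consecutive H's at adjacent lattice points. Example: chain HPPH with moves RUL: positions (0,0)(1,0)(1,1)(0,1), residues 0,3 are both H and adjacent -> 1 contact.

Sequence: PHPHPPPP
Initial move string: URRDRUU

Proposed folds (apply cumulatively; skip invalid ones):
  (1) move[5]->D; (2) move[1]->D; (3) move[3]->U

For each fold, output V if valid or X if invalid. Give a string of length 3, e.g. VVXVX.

Initial: URRDRUU -> [(0, 0), (0, 1), (1, 1), (2, 1), (2, 0), (3, 0), (3, 1), (3, 2)]
Fold 1: move[5]->D => URRDRDU INVALID (collision), skipped
Fold 2: move[1]->D => UDRDRUU INVALID (collision), skipped
Fold 3: move[3]->U => URRURUU VALID

Answer: XXV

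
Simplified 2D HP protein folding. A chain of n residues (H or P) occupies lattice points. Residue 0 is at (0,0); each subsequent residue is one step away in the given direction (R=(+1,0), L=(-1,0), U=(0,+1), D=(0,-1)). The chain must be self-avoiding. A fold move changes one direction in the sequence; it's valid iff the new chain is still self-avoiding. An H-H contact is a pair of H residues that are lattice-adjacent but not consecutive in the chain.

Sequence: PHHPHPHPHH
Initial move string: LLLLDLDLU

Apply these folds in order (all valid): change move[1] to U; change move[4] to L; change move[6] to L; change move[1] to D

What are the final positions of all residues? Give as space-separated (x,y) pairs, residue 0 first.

Initial moves: LLLLDLDLU
Fold: move[1]->U => LULLDLDLU (positions: [(0, 0), (-1, 0), (-1, 1), (-2, 1), (-3, 1), (-3, 0), (-4, 0), (-4, -1), (-5, -1), (-5, 0)])
Fold: move[4]->L => LULLLLDLU (positions: [(0, 0), (-1, 0), (-1, 1), (-2, 1), (-3, 1), (-4, 1), (-5, 1), (-5, 0), (-6, 0), (-6, 1)])
Fold: move[6]->L => LULLLLLLU (positions: [(0, 0), (-1, 0), (-1, 1), (-2, 1), (-3, 1), (-4, 1), (-5, 1), (-6, 1), (-7, 1), (-7, 2)])
Fold: move[1]->D => LDLLLLLLU (positions: [(0, 0), (-1, 0), (-1, -1), (-2, -1), (-3, -1), (-4, -1), (-5, -1), (-6, -1), (-7, -1), (-7, 0)])

Answer: (0,0) (-1,0) (-1,-1) (-2,-1) (-3,-1) (-4,-1) (-5,-1) (-6,-1) (-7,-1) (-7,0)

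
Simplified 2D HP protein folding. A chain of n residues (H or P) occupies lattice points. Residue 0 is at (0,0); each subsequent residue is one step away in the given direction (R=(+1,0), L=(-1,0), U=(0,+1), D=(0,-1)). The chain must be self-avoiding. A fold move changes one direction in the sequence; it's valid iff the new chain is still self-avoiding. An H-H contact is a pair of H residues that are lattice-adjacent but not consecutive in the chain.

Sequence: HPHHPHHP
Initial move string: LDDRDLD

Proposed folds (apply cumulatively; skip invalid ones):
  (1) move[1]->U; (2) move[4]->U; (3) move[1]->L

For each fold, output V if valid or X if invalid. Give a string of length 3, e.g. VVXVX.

Answer: XXV

Derivation:
Initial: LDDRDLD -> [(0, 0), (-1, 0), (-1, -1), (-1, -2), (0, -2), (0, -3), (-1, -3), (-1, -4)]
Fold 1: move[1]->U => LUDRDLD INVALID (collision), skipped
Fold 2: move[4]->U => LDDRULD INVALID (collision), skipped
Fold 3: move[1]->L => LLDRDLD VALID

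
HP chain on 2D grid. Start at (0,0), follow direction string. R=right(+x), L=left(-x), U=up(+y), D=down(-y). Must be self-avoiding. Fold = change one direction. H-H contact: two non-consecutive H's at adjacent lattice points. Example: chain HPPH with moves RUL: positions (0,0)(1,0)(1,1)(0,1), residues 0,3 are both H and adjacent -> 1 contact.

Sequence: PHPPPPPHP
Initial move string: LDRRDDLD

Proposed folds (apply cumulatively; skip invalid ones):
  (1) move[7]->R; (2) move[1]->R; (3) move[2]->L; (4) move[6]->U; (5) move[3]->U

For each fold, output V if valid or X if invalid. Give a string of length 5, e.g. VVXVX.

Initial: LDRRDDLD -> [(0, 0), (-1, 0), (-1, -1), (0, -1), (1, -1), (1, -2), (1, -3), (0, -3), (0, -4)]
Fold 1: move[7]->R => LDRRDDLR INVALID (collision), skipped
Fold 2: move[1]->R => LRRRDDLD INVALID (collision), skipped
Fold 3: move[2]->L => LDLRDDLD INVALID (collision), skipped
Fold 4: move[6]->U => LDRRDDUD INVALID (collision), skipped
Fold 5: move[3]->U => LDRUDDLD INVALID (collision), skipped

Answer: XXXXX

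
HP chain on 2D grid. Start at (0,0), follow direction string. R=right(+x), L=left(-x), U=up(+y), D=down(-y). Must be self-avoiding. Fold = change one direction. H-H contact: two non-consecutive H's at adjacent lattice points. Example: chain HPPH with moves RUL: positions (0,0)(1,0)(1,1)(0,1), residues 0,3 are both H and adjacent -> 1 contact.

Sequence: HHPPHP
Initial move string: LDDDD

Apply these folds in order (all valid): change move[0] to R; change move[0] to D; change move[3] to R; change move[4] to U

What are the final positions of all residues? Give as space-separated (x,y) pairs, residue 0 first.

Answer: (0,0) (0,-1) (0,-2) (0,-3) (1,-3) (1,-2)

Derivation:
Initial moves: LDDDD
Fold: move[0]->R => RDDDD (positions: [(0, 0), (1, 0), (1, -1), (1, -2), (1, -3), (1, -4)])
Fold: move[0]->D => DDDDD (positions: [(0, 0), (0, -1), (0, -2), (0, -3), (0, -4), (0, -5)])
Fold: move[3]->R => DDDRD (positions: [(0, 0), (0, -1), (0, -2), (0, -3), (1, -3), (1, -4)])
Fold: move[4]->U => DDDRU (positions: [(0, 0), (0, -1), (0, -2), (0, -3), (1, -3), (1, -2)])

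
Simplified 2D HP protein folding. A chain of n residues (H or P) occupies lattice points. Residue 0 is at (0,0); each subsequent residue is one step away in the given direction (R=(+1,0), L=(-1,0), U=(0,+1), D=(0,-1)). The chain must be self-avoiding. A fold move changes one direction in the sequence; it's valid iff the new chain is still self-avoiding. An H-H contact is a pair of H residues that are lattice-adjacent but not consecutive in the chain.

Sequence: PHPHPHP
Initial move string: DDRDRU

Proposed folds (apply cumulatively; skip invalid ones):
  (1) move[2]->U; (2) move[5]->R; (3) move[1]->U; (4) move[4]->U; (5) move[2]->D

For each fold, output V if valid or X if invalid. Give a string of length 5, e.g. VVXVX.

Answer: XVXXV

Derivation:
Initial: DDRDRU -> [(0, 0), (0, -1), (0, -2), (1, -2), (1, -3), (2, -3), (2, -2)]
Fold 1: move[2]->U => DDUDRU INVALID (collision), skipped
Fold 2: move[5]->R => DDRDRR VALID
Fold 3: move[1]->U => DURDRR INVALID (collision), skipped
Fold 4: move[4]->U => DDRDUR INVALID (collision), skipped
Fold 5: move[2]->D => DDDDRR VALID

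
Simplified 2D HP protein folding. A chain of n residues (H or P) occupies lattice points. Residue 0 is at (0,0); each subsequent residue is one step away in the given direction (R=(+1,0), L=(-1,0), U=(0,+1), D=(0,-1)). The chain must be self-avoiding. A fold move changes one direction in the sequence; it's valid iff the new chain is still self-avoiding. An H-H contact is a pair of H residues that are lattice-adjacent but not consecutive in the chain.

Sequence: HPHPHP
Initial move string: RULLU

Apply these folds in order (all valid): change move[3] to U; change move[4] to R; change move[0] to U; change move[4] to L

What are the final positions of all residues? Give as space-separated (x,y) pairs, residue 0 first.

Initial moves: RULLU
Fold: move[3]->U => RULUU (positions: [(0, 0), (1, 0), (1, 1), (0, 1), (0, 2), (0, 3)])
Fold: move[4]->R => RULUR (positions: [(0, 0), (1, 0), (1, 1), (0, 1), (0, 2), (1, 2)])
Fold: move[0]->U => UULUR (positions: [(0, 0), (0, 1), (0, 2), (-1, 2), (-1, 3), (0, 3)])
Fold: move[4]->L => UULUL (positions: [(0, 0), (0, 1), (0, 2), (-1, 2), (-1, 3), (-2, 3)])

Answer: (0,0) (0,1) (0,2) (-1,2) (-1,3) (-2,3)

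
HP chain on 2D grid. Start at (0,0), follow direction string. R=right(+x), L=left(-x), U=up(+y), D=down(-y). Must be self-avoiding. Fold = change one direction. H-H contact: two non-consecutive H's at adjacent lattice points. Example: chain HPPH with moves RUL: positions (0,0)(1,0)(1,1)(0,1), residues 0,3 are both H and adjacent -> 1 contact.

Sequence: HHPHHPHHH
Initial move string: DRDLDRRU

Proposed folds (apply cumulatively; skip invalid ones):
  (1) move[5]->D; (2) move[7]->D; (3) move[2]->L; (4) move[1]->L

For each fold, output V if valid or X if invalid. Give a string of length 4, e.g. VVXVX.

Initial: DRDLDRRU -> [(0, 0), (0, -1), (1, -1), (1, -2), (0, -2), (0, -3), (1, -3), (2, -3), (2, -2)]
Fold 1: move[5]->D => DRDLDDRU VALID
Fold 2: move[7]->D => DRDLDDRD VALID
Fold 3: move[2]->L => DRLLDDRD INVALID (collision), skipped
Fold 4: move[1]->L => DLDLDDRD VALID

Answer: VVXV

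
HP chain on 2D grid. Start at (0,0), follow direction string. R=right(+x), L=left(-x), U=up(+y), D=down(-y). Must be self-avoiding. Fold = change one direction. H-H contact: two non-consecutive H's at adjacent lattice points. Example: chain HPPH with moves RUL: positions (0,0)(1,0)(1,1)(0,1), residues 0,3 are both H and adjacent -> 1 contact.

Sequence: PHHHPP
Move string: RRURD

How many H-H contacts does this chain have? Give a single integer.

Answer: 0

Derivation:
Positions: [(0, 0), (1, 0), (2, 0), (2, 1), (3, 1), (3, 0)]
No H-H contacts found.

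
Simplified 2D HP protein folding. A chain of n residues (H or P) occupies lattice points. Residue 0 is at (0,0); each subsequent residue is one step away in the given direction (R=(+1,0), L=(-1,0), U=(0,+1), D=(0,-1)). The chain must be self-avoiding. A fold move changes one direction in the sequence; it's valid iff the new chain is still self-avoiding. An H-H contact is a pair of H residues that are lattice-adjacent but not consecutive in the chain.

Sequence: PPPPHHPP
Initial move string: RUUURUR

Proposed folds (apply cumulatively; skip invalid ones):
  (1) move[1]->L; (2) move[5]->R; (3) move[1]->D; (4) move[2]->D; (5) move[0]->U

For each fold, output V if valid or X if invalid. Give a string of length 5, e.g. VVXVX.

Initial: RUUURUR -> [(0, 0), (1, 0), (1, 1), (1, 2), (1, 3), (2, 3), (2, 4), (3, 4)]
Fold 1: move[1]->L => RLUURUR INVALID (collision), skipped
Fold 2: move[5]->R => RUUURRR VALID
Fold 3: move[1]->D => RDUURRR INVALID (collision), skipped
Fold 4: move[2]->D => RUDURRR INVALID (collision), skipped
Fold 5: move[0]->U => UUUURRR VALID

Answer: XVXXV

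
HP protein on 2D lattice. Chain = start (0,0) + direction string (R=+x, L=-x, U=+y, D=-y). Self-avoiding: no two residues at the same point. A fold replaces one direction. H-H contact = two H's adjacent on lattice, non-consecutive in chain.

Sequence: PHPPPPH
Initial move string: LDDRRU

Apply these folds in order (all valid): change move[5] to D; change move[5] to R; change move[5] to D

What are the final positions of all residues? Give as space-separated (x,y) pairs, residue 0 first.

Answer: (0,0) (-1,0) (-1,-1) (-1,-2) (0,-2) (1,-2) (1,-3)

Derivation:
Initial moves: LDDRRU
Fold: move[5]->D => LDDRRD (positions: [(0, 0), (-1, 0), (-1, -1), (-1, -2), (0, -2), (1, -2), (1, -3)])
Fold: move[5]->R => LDDRRR (positions: [(0, 0), (-1, 0), (-1, -1), (-1, -2), (0, -2), (1, -2), (2, -2)])
Fold: move[5]->D => LDDRRD (positions: [(0, 0), (-1, 0), (-1, -1), (-1, -2), (0, -2), (1, -2), (1, -3)])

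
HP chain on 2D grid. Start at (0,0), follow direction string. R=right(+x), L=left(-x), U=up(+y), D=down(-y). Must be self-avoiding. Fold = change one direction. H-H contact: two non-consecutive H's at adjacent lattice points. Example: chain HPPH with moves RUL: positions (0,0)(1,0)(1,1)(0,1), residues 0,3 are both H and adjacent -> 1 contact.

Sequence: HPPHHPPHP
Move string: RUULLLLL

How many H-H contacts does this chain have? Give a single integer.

Positions: [(0, 0), (1, 0), (1, 1), (1, 2), (0, 2), (-1, 2), (-2, 2), (-3, 2), (-4, 2)]
No H-H contacts found.

Answer: 0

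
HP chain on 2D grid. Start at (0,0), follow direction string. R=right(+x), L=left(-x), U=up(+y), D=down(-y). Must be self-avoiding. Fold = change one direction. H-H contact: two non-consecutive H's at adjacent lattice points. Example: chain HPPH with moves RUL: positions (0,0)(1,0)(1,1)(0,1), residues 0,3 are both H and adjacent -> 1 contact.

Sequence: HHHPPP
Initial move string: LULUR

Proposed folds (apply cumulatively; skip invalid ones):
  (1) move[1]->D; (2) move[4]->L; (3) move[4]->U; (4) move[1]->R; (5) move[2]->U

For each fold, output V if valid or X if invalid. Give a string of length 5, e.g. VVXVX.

Initial: LULUR -> [(0, 0), (-1, 0), (-1, 1), (-2, 1), (-2, 2), (-1, 2)]
Fold 1: move[1]->D => LDLUR INVALID (collision), skipped
Fold 2: move[4]->L => LULUL VALID
Fold 3: move[4]->U => LULUU VALID
Fold 4: move[1]->R => LRLUU INVALID (collision), skipped
Fold 5: move[2]->U => LUUUU VALID

Answer: XVVXV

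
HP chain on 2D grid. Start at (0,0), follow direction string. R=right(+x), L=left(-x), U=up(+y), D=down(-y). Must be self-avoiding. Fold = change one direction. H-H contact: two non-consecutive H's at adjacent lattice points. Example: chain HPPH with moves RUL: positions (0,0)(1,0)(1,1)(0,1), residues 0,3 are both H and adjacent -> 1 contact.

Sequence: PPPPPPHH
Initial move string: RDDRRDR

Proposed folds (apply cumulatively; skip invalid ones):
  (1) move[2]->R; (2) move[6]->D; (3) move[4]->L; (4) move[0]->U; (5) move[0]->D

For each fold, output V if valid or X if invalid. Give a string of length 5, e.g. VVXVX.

Initial: RDDRRDR -> [(0, 0), (1, 0), (1, -1), (1, -2), (2, -2), (3, -2), (3, -3), (4, -3)]
Fold 1: move[2]->R => RDRRRDR VALID
Fold 2: move[6]->D => RDRRRDD VALID
Fold 3: move[4]->L => RDRRLDD INVALID (collision), skipped
Fold 4: move[0]->U => UDRRRDD INVALID (collision), skipped
Fold 5: move[0]->D => DDRRRDD VALID

Answer: VVXXV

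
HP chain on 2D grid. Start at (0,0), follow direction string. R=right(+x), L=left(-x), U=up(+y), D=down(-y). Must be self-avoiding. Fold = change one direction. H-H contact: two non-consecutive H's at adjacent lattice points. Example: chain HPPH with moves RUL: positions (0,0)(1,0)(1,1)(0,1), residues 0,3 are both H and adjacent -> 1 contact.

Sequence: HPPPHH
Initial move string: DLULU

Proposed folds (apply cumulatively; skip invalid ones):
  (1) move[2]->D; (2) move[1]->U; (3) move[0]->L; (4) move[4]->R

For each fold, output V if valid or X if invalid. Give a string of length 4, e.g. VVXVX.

Answer: VXVX

Derivation:
Initial: DLULU -> [(0, 0), (0, -1), (-1, -1), (-1, 0), (-2, 0), (-2, 1)]
Fold 1: move[2]->D => DLDLU VALID
Fold 2: move[1]->U => DUDLU INVALID (collision), skipped
Fold 3: move[0]->L => LLDLU VALID
Fold 4: move[4]->R => LLDLR INVALID (collision), skipped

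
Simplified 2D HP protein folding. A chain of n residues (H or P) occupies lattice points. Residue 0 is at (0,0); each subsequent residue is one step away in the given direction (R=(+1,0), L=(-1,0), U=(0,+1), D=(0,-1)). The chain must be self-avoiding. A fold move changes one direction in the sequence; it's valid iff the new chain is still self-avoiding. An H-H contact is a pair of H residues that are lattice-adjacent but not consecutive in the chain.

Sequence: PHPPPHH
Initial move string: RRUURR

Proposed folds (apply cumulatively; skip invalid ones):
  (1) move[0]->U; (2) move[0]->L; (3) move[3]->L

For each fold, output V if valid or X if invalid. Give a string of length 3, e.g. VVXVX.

Answer: VXX

Derivation:
Initial: RRUURR -> [(0, 0), (1, 0), (2, 0), (2, 1), (2, 2), (3, 2), (4, 2)]
Fold 1: move[0]->U => URUURR VALID
Fold 2: move[0]->L => LRUURR INVALID (collision), skipped
Fold 3: move[3]->L => URULRR INVALID (collision), skipped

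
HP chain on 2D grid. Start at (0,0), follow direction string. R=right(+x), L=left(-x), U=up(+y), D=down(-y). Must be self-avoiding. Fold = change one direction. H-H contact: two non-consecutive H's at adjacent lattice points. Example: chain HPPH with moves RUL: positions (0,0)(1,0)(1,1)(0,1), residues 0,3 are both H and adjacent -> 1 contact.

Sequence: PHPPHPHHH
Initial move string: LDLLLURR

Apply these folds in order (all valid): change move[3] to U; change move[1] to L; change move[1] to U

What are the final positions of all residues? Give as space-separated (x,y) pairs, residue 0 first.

Initial moves: LDLLLURR
Fold: move[3]->U => LDLULURR (positions: [(0, 0), (-1, 0), (-1, -1), (-2, -1), (-2, 0), (-3, 0), (-3, 1), (-2, 1), (-1, 1)])
Fold: move[1]->L => LLLULURR (positions: [(0, 0), (-1, 0), (-2, 0), (-3, 0), (-3, 1), (-4, 1), (-4, 2), (-3, 2), (-2, 2)])
Fold: move[1]->U => LULULURR (positions: [(0, 0), (-1, 0), (-1, 1), (-2, 1), (-2, 2), (-3, 2), (-3, 3), (-2, 3), (-1, 3)])

Answer: (0,0) (-1,0) (-1,1) (-2,1) (-2,2) (-3,2) (-3,3) (-2,3) (-1,3)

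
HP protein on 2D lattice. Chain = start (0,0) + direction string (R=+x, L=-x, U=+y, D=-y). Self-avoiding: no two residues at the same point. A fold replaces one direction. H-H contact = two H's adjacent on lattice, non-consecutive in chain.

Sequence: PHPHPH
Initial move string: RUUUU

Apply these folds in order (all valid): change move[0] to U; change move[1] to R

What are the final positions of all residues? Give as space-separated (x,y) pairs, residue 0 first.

Answer: (0,0) (0,1) (1,1) (1,2) (1,3) (1,4)

Derivation:
Initial moves: RUUUU
Fold: move[0]->U => UUUUU (positions: [(0, 0), (0, 1), (0, 2), (0, 3), (0, 4), (0, 5)])
Fold: move[1]->R => URUUU (positions: [(0, 0), (0, 1), (1, 1), (1, 2), (1, 3), (1, 4)])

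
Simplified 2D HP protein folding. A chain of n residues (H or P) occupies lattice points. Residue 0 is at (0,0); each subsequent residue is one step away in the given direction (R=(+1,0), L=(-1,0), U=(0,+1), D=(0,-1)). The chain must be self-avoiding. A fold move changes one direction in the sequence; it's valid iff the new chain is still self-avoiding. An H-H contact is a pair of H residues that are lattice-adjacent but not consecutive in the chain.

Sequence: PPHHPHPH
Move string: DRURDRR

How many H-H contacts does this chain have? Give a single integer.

Answer: 1

Derivation:
Positions: [(0, 0), (0, -1), (1, -1), (1, 0), (2, 0), (2, -1), (3, -1), (4, -1)]
H-H contact: residue 2 @(1,-1) - residue 5 @(2, -1)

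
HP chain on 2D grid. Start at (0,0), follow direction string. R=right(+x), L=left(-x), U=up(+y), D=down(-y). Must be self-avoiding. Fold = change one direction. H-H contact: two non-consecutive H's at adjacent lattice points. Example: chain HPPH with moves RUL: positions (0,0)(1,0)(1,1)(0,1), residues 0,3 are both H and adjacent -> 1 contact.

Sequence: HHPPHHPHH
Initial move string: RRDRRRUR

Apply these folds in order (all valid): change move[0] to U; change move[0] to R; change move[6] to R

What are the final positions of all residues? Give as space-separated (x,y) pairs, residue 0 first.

Initial moves: RRDRRRUR
Fold: move[0]->U => URDRRRUR (positions: [(0, 0), (0, 1), (1, 1), (1, 0), (2, 0), (3, 0), (4, 0), (4, 1), (5, 1)])
Fold: move[0]->R => RRDRRRUR (positions: [(0, 0), (1, 0), (2, 0), (2, -1), (3, -1), (4, -1), (5, -1), (5, 0), (6, 0)])
Fold: move[6]->R => RRDRRRRR (positions: [(0, 0), (1, 0), (2, 0), (2, -1), (3, -1), (4, -1), (5, -1), (6, -1), (7, -1)])

Answer: (0,0) (1,0) (2,0) (2,-1) (3,-1) (4,-1) (5,-1) (6,-1) (7,-1)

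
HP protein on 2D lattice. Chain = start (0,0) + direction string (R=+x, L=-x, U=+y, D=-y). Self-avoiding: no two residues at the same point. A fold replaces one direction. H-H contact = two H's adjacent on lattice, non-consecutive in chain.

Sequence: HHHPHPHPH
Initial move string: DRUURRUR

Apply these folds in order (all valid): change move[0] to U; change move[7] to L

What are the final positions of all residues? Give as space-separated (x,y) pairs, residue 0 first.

Initial moves: DRUURRUR
Fold: move[0]->U => URUURRUR (positions: [(0, 0), (0, 1), (1, 1), (1, 2), (1, 3), (2, 3), (3, 3), (3, 4), (4, 4)])
Fold: move[7]->L => URUURRUL (positions: [(0, 0), (0, 1), (1, 1), (1, 2), (1, 3), (2, 3), (3, 3), (3, 4), (2, 4)])

Answer: (0,0) (0,1) (1,1) (1,2) (1,3) (2,3) (3,3) (3,4) (2,4)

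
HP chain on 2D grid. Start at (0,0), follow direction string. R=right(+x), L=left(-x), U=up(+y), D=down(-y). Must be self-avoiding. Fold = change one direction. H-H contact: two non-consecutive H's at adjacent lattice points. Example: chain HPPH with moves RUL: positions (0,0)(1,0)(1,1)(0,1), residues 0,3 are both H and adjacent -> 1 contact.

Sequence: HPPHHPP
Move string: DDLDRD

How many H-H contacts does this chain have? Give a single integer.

Positions: [(0, 0), (0, -1), (0, -2), (-1, -2), (-1, -3), (0, -3), (0, -4)]
No H-H contacts found.

Answer: 0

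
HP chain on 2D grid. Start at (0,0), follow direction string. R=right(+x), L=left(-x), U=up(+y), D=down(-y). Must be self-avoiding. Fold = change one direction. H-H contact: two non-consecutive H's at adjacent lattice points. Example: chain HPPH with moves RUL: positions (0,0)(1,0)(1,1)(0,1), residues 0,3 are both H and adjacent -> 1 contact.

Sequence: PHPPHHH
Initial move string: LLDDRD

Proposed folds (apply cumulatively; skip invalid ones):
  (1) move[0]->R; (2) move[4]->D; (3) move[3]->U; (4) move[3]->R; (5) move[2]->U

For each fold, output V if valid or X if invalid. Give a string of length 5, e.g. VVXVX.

Initial: LLDDRD -> [(0, 0), (-1, 0), (-2, 0), (-2, -1), (-2, -2), (-1, -2), (-1, -3)]
Fold 1: move[0]->R => RLDDRD INVALID (collision), skipped
Fold 2: move[4]->D => LLDDDD VALID
Fold 3: move[3]->U => LLDUDD INVALID (collision), skipped
Fold 4: move[3]->R => LLDRDD VALID
Fold 5: move[2]->U => LLURDD INVALID (collision), skipped

Answer: XVXVX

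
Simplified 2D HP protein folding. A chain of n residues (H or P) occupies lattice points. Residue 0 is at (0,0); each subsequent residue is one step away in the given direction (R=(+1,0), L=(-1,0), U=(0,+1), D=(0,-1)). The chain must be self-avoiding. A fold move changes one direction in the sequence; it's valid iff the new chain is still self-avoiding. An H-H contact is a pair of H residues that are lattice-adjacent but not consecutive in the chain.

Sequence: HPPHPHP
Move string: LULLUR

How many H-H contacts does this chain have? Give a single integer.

Answer: 0

Derivation:
Positions: [(0, 0), (-1, 0), (-1, 1), (-2, 1), (-3, 1), (-3, 2), (-2, 2)]
No H-H contacts found.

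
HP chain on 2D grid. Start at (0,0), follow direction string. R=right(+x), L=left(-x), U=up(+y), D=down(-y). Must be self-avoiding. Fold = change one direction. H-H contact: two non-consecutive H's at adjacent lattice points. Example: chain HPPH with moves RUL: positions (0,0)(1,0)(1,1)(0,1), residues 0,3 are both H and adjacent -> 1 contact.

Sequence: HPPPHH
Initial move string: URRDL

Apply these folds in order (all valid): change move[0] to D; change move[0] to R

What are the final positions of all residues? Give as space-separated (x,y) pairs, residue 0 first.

Initial moves: URRDL
Fold: move[0]->D => DRRDL (positions: [(0, 0), (0, -1), (1, -1), (2, -1), (2, -2), (1, -2)])
Fold: move[0]->R => RRRDL (positions: [(0, 0), (1, 0), (2, 0), (3, 0), (3, -1), (2, -1)])

Answer: (0,0) (1,0) (2,0) (3,0) (3,-1) (2,-1)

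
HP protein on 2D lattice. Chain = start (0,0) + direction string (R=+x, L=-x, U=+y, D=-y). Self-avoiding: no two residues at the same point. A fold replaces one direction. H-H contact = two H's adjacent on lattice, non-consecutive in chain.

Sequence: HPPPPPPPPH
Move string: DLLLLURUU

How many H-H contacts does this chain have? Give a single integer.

Positions: [(0, 0), (0, -1), (-1, -1), (-2, -1), (-3, -1), (-4, -1), (-4, 0), (-3, 0), (-3, 1), (-3, 2)]
No H-H contacts found.

Answer: 0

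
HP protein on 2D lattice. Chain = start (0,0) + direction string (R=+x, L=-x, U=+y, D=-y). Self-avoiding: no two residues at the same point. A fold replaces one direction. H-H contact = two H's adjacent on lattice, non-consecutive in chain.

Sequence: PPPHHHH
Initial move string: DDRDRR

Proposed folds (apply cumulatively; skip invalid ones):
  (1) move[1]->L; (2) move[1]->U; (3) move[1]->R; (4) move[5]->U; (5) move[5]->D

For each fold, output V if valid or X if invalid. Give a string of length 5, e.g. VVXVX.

Initial: DDRDRR -> [(0, 0), (0, -1), (0, -2), (1, -2), (1, -3), (2, -3), (3, -3)]
Fold 1: move[1]->L => DLRDRR INVALID (collision), skipped
Fold 2: move[1]->U => DURDRR INVALID (collision), skipped
Fold 3: move[1]->R => DRRDRR VALID
Fold 4: move[5]->U => DRRDRU VALID
Fold 5: move[5]->D => DRRDRD VALID

Answer: XXVVV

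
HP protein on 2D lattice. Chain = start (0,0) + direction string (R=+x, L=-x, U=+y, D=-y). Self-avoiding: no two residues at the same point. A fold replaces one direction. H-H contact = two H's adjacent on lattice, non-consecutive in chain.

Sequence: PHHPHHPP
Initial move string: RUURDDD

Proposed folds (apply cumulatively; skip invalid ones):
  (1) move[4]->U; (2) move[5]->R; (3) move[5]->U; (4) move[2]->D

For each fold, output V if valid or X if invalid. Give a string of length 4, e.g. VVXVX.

Initial: RUURDDD -> [(0, 0), (1, 0), (1, 1), (1, 2), (2, 2), (2, 1), (2, 0), (2, -1)]
Fold 1: move[4]->U => RUURUDD INVALID (collision), skipped
Fold 2: move[5]->R => RUURDRD VALID
Fold 3: move[5]->U => RUURDUD INVALID (collision), skipped
Fold 4: move[2]->D => RUDRDRD INVALID (collision), skipped

Answer: XVXX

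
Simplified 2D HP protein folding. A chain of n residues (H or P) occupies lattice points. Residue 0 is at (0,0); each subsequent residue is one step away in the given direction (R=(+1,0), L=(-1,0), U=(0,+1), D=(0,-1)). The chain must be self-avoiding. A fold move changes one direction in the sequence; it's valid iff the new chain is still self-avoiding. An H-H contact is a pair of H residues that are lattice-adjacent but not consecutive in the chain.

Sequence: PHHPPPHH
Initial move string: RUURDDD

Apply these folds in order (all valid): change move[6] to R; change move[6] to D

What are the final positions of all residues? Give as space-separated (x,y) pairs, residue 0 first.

Initial moves: RUURDDD
Fold: move[6]->R => RUURDDR (positions: [(0, 0), (1, 0), (1, 1), (1, 2), (2, 2), (2, 1), (2, 0), (3, 0)])
Fold: move[6]->D => RUURDDD (positions: [(0, 0), (1, 0), (1, 1), (1, 2), (2, 2), (2, 1), (2, 0), (2, -1)])

Answer: (0,0) (1,0) (1,1) (1,2) (2,2) (2,1) (2,0) (2,-1)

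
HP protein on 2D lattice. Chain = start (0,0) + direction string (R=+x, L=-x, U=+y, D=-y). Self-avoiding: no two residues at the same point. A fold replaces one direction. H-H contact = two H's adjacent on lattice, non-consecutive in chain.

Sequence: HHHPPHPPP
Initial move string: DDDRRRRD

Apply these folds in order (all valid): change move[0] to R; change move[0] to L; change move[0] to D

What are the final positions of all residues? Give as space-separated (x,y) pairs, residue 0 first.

Initial moves: DDDRRRRD
Fold: move[0]->R => RDDRRRRD (positions: [(0, 0), (1, 0), (1, -1), (1, -2), (2, -2), (3, -2), (4, -2), (5, -2), (5, -3)])
Fold: move[0]->L => LDDRRRRD (positions: [(0, 0), (-1, 0), (-1, -1), (-1, -2), (0, -2), (1, -2), (2, -2), (3, -2), (3, -3)])
Fold: move[0]->D => DDDRRRRD (positions: [(0, 0), (0, -1), (0, -2), (0, -3), (1, -3), (2, -3), (3, -3), (4, -3), (4, -4)])

Answer: (0,0) (0,-1) (0,-2) (0,-3) (1,-3) (2,-3) (3,-3) (4,-3) (4,-4)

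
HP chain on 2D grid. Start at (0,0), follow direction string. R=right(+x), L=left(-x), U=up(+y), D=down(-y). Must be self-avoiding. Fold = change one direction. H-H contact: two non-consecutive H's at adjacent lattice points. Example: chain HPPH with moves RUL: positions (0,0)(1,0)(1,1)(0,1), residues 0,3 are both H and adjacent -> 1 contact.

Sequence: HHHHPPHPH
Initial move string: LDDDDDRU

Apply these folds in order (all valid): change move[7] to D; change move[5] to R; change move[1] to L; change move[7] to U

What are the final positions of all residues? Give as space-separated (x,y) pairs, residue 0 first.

Answer: (0,0) (-1,0) (-2,0) (-2,-1) (-2,-2) (-2,-3) (-1,-3) (0,-3) (0,-2)

Derivation:
Initial moves: LDDDDDRU
Fold: move[7]->D => LDDDDDRD (positions: [(0, 0), (-1, 0), (-1, -1), (-1, -2), (-1, -3), (-1, -4), (-1, -5), (0, -5), (0, -6)])
Fold: move[5]->R => LDDDDRRD (positions: [(0, 0), (-1, 0), (-1, -1), (-1, -2), (-1, -3), (-1, -4), (0, -4), (1, -4), (1, -5)])
Fold: move[1]->L => LLDDDRRD (positions: [(0, 0), (-1, 0), (-2, 0), (-2, -1), (-2, -2), (-2, -3), (-1, -3), (0, -3), (0, -4)])
Fold: move[7]->U => LLDDDRRU (positions: [(0, 0), (-1, 0), (-2, 0), (-2, -1), (-2, -2), (-2, -3), (-1, -3), (0, -3), (0, -2)])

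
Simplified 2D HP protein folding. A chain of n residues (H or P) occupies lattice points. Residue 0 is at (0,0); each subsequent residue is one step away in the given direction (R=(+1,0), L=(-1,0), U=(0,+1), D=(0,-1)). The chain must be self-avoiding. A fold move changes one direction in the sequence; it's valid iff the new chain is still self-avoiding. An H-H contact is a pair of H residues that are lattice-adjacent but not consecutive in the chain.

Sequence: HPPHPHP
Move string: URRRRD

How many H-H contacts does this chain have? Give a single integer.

Positions: [(0, 0), (0, 1), (1, 1), (2, 1), (3, 1), (4, 1), (4, 0)]
No H-H contacts found.

Answer: 0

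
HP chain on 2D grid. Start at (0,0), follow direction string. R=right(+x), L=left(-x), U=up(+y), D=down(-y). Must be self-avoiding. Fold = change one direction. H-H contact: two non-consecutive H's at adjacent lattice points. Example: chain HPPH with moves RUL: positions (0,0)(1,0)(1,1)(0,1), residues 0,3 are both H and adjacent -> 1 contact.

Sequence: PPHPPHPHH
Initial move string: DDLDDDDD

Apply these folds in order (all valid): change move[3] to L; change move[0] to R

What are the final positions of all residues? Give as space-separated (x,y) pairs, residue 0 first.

Answer: (0,0) (1,0) (1,-1) (0,-1) (-1,-1) (-1,-2) (-1,-3) (-1,-4) (-1,-5)

Derivation:
Initial moves: DDLDDDDD
Fold: move[3]->L => DDLLDDDD (positions: [(0, 0), (0, -1), (0, -2), (-1, -2), (-2, -2), (-2, -3), (-2, -4), (-2, -5), (-2, -6)])
Fold: move[0]->R => RDLLDDDD (positions: [(0, 0), (1, 0), (1, -1), (0, -1), (-1, -1), (-1, -2), (-1, -3), (-1, -4), (-1, -5)])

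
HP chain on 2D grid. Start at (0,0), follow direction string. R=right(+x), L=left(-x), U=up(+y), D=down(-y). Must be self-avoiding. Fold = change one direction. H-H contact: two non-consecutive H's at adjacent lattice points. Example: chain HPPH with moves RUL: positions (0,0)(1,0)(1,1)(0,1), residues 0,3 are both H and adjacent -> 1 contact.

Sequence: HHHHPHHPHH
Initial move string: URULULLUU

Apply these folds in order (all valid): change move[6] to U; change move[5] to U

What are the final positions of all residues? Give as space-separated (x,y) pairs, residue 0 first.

Answer: (0,0) (0,1) (1,1) (1,2) (0,2) (0,3) (0,4) (0,5) (0,6) (0,7)

Derivation:
Initial moves: URULULLUU
Fold: move[6]->U => URULULUUU (positions: [(0, 0), (0, 1), (1, 1), (1, 2), (0, 2), (0, 3), (-1, 3), (-1, 4), (-1, 5), (-1, 6)])
Fold: move[5]->U => URULUUUUU (positions: [(0, 0), (0, 1), (1, 1), (1, 2), (0, 2), (0, 3), (0, 4), (0, 5), (0, 6), (0, 7)])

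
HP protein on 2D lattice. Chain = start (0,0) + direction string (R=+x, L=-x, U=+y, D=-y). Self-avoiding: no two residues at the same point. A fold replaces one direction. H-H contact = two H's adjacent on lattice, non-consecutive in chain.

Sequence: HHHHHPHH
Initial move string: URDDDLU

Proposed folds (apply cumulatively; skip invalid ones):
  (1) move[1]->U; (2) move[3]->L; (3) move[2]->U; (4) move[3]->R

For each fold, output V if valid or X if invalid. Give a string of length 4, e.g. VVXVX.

Answer: XXXX

Derivation:
Initial: URDDDLU -> [(0, 0), (0, 1), (1, 1), (1, 0), (1, -1), (1, -2), (0, -2), (0, -1)]
Fold 1: move[1]->U => UUDDDLU INVALID (collision), skipped
Fold 2: move[3]->L => URDLDLU INVALID (collision), skipped
Fold 3: move[2]->U => URUDDLU INVALID (collision), skipped
Fold 4: move[3]->R => URDRDLU INVALID (collision), skipped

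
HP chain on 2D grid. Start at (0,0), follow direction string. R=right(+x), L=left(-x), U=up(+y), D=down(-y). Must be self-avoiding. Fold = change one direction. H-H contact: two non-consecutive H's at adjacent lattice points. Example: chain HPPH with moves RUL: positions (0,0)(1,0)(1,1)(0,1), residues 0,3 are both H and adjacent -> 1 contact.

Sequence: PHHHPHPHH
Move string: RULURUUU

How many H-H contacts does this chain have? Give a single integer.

Answer: 1

Derivation:
Positions: [(0, 0), (1, 0), (1, 1), (0, 1), (0, 2), (1, 2), (1, 3), (1, 4), (1, 5)]
H-H contact: residue 2 @(1,1) - residue 5 @(1, 2)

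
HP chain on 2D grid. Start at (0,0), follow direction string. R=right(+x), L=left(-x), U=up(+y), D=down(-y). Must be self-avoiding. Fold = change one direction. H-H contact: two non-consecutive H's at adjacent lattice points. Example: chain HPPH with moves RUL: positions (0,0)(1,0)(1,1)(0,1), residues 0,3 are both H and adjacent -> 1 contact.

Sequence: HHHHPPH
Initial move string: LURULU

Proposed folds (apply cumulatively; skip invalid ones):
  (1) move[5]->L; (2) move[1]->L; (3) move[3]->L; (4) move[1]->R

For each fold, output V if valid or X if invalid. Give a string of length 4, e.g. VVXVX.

Initial: LURULU -> [(0, 0), (-1, 0), (-1, 1), (0, 1), (0, 2), (-1, 2), (-1, 3)]
Fold 1: move[5]->L => LURULL VALID
Fold 2: move[1]->L => LLRULL INVALID (collision), skipped
Fold 3: move[3]->L => LURLLL INVALID (collision), skipped
Fold 4: move[1]->R => LRRULL INVALID (collision), skipped

Answer: VXXX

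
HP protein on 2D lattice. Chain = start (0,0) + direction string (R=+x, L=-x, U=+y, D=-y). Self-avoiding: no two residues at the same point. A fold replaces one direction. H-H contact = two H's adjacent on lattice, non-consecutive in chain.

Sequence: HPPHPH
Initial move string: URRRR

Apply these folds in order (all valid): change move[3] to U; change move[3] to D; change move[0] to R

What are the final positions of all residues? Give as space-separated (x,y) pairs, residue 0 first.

Answer: (0,0) (1,0) (2,0) (3,0) (3,-1) (4,-1)

Derivation:
Initial moves: URRRR
Fold: move[3]->U => URRUR (positions: [(0, 0), (0, 1), (1, 1), (2, 1), (2, 2), (3, 2)])
Fold: move[3]->D => URRDR (positions: [(0, 0), (0, 1), (1, 1), (2, 1), (2, 0), (3, 0)])
Fold: move[0]->R => RRRDR (positions: [(0, 0), (1, 0), (2, 0), (3, 0), (3, -1), (4, -1)])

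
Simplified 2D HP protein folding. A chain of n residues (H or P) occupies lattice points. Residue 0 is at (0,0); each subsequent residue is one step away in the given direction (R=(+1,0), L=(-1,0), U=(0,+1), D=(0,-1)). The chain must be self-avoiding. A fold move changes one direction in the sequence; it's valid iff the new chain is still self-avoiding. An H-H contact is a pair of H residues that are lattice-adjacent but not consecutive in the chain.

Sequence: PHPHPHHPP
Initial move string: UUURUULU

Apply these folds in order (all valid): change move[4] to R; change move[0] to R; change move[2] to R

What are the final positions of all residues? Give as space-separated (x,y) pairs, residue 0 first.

Answer: (0,0) (1,0) (1,1) (2,1) (3,1) (4,1) (4,2) (3,2) (3,3)

Derivation:
Initial moves: UUURUULU
Fold: move[4]->R => UUURRULU (positions: [(0, 0), (0, 1), (0, 2), (0, 3), (1, 3), (2, 3), (2, 4), (1, 4), (1, 5)])
Fold: move[0]->R => RUURRULU (positions: [(0, 0), (1, 0), (1, 1), (1, 2), (2, 2), (3, 2), (3, 3), (2, 3), (2, 4)])
Fold: move[2]->R => RURRRULU (positions: [(0, 0), (1, 0), (1, 1), (2, 1), (3, 1), (4, 1), (4, 2), (3, 2), (3, 3)])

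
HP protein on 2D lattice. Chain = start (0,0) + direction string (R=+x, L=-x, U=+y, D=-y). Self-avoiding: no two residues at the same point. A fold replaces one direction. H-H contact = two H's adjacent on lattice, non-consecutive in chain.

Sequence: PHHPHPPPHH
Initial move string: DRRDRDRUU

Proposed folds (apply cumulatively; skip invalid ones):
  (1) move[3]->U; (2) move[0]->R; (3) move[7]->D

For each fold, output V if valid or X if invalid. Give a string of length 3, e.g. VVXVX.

Initial: DRRDRDRUU -> [(0, 0), (0, -1), (1, -1), (2, -1), (2, -2), (3, -2), (3, -3), (4, -3), (4, -2), (4, -1)]
Fold 1: move[3]->U => DRRURDRUU VALID
Fold 2: move[0]->R => RRRURDRUU VALID
Fold 3: move[7]->D => RRRURDRDU INVALID (collision), skipped

Answer: VVX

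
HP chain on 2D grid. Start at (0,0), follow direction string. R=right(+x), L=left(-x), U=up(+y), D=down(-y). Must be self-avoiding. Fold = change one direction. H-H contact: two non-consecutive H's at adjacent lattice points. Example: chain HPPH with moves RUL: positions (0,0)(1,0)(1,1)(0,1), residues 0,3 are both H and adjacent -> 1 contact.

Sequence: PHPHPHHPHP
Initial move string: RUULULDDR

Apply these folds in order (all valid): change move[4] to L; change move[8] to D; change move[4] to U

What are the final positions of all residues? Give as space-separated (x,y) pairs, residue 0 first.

Initial moves: RUULULDDR
Fold: move[4]->L => RUULLLDDR (positions: [(0, 0), (1, 0), (1, 1), (1, 2), (0, 2), (-1, 2), (-2, 2), (-2, 1), (-2, 0), (-1, 0)])
Fold: move[8]->D => RUULLLDDD (positions: [(0, 0), (1, 0), (1, 1), (1, 2), (0, 2), (-1, 2), (-2, 2), (-2, 1), (-2, 0), (-2, -1)])
Fold: move[4]->U => RUULULDDD (positions: [(0, 0), (1, 0), (1, 1), (1, 2), (0, 2), (0, 3), (-1, 3), (-1, 2), (-1, 1), (-1, 0)])

Answer: (0,0) (1,0) (1,1) (1,2) (0,2) (0,3) (-1,3) (-1,2) (-1,1) (-1,0)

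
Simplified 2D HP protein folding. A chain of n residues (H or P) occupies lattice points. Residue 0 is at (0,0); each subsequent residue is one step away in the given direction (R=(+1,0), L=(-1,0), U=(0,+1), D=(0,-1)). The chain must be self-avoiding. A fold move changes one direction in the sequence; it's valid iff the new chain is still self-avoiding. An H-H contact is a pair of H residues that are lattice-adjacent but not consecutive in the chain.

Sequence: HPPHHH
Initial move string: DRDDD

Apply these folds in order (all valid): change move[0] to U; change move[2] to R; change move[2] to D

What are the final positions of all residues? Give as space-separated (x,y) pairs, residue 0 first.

Answer: (0,0) (0,1) (1,1) (1,0) (1,-1) (1,-2)

Derivation:
Initial moves: DRDDD
Fold: move[0]->U => URDDD (positions: [(0, 0), (0, 1), (1, 1), (1, 0), (1, -1), (1, -2)])
Fold: move[2]->R => URRDD (positions: [(0, 0), (0, 1), (1, 1), (2, 1), (2, 0), (2, -1)])
Fold: move[2]->D => URDDD (positions: [(0, 0), (0, 1), (1, 1), (1, 0), (1, -1), (1, -2)])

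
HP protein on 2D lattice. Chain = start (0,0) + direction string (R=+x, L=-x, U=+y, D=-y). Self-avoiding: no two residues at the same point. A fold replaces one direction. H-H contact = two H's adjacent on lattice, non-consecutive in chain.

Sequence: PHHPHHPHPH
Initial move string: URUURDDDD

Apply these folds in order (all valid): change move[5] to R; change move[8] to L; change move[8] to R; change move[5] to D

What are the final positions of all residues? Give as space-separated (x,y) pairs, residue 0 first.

Answer: (0,0) (0,1) (1,1) (1,2) (1,3) (2,3) (2,2) (2,1) (2,0) (3,0)

Derivation:
Initial moves: URUURDDDD
Fold: move[5]->R => URUURRDDD (positions: [(0, 0), (0, 1), (1, 1), (1, 2), (1, 3), (2, 3), (3, 3), (3, 2), (3, 1), (3, 0)])
Fold: move[8]->L => URUURRDDL (positions: [(0, 0), (0, 1), (1, 1), (1, 2), (1, 3), (2, 3), (3, 3), (3, 2), (3, 1), (2, 1)])
Fold: move[8]->R => URUURRDDR (positions: [(0, 0), (0, 1), (1, 1), (1, 2), (1, 3), (2, 3), (3, 3), (3, 2), (3, 1), (4, 1)])
Fold: move[5]->D => URUURDDDR (positions: [(0, 0), (0, 1), (1, 1), (1, 2), (1, 3), (2, 3), (2, 2), (2, 1), (2, 0), (3, 0)])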